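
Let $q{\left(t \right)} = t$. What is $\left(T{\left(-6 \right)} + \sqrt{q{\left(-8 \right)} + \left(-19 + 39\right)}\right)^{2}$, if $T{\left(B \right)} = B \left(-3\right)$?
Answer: $336 + 72 \sqrt{3} \approx 460.71$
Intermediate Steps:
$T{\left(B \right)} = - 3 B$
$\left(T{\left(-6 \right)} + \sqrt{q{\left(-8 \right)} + \left(-19 + 39\right)}\right)^{2} = \left(\left(-3\right) \left(-6\right) + \sqrt{-8 + \left(-19 + 39\right)}\right)^{2} = \left(18 + \sqrt{-8 + 20}\right)^{2} = \left(18 + \sqrt{12}\right)^{2} = \left(18 + 2 \sqrt{3}\right)^{2}$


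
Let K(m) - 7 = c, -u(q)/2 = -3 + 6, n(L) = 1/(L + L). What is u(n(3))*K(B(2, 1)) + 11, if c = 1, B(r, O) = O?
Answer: -37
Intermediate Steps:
n(L) = 1/(2*L)
u(q) = -6 (u(q) = -2*(-3 + 6) = -2*3 = -6)
K(m) = 8 (K(m) = 7 + 1 = 8)
u(n(3))*K(B(2, 1)) + 11 = -6*8 + 11 = -48 + 11 = -37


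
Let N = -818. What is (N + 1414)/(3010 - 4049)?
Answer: -596/1039 ≈ -0.57363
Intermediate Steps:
(N + 1414)/(3010 - 4049) = (-818 + 1414)/(3010 - 4049) = 596/(-1039) = 596*(-1/1039) = -596/1039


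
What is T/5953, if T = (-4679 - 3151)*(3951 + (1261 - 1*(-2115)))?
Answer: -57370410/5953 ≈ -9637.2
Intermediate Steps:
T = -57370410 (T = -7830*(3951 + (1261 + 2115)) = -7830*(3951 + 3376) = -7830*7327 = -57370410)
T/5953 = -57370410/5953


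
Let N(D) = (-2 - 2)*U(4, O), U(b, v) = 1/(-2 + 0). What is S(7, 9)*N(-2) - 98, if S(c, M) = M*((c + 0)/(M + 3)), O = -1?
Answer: -175/2 ≈ -87.500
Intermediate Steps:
U(b, v) = -½ (U(b, v) = 1/(-2) = -½)
N(D) = 2 (N(D) = (-2 - 2)*(-½) = -4*(-½) = 2)
S(c, M) = M*c/(3 + M) (S(c, M) = M*(c/(3 + M)) = M*c/(3 + M))
S(7, 9)*N(-2) - 98 = (9*7/(3 + 9))*2 - 98 = (9*7/12)*2 - 98 = (9*7*(1/12))*2 - 98 = (21/4)*2 - 98 = 21/2 - 98 = -175/2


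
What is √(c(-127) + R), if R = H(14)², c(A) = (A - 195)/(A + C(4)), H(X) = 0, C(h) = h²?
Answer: √35742/111 ≈ 1.7032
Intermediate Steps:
c(A) = (-195 + A)/(16 + A) (c(A) = (A - 195)/(A + 4²) = (-195 + A)/(A + 16) = (-195 + A)/(16 + A))
R = 0 (R = 0² = 0)
√(c(-127) + R) = √((-195 - 127)/(16 - 127) + 0) = √(-322/(-111) + 0) = √(-1/111*(-322) + 0) = √(322/111 + 0) = √(322/111) = √35742/111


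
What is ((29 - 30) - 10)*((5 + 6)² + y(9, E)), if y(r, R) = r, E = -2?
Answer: -1430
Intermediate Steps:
((29 - 30) - 10)*((5 + 6)² + y(9, E)) = ((29 - 30) - 10)*((5 + 6)² + 9) = (-1 - 10)*(11² + 9) = -11*(121 + 9) = -11*130 = -1430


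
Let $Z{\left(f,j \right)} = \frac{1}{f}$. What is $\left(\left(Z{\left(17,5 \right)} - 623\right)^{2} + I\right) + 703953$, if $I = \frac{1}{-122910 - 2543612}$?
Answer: $\frac{841529056571585}{770624858} \approx 1.092 \cdot 10^{6}$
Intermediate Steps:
$I = - \frac{1}{2666522}$ ($I = \frac{1}{-2666522} = - \frac{1}{2666522} \approx -3.7502 \cdot 10^{-7}$)
$\left(\left(Z{\left(17,5 \right)} - 623\right)^{2} + I\right) + 703953 = \left(\left(\frac{1}{17} - 623\right)^{2} - \frac{1}{2666522}\right) + 703953 = \left(\left(- \frac{10590}{17}\right)^{2} - \frac{1}{2666522}\right) + 703953 = \left(\frac{112148100}{289} - \frac{1}{2666522}\right) + 703953 = \frac{299045375907911}{770624858} + 703953 = \frac{841529056571585}{770624858}$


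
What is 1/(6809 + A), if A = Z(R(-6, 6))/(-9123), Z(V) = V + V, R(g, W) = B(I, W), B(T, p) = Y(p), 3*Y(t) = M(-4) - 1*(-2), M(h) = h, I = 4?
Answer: 27369/186355525 ≈ 0.00014686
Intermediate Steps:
Y(t) = -2/3 (Y(t) = (-4 - 1*(-2))/3 = (-4 + 2)/3 = (1/3)*(-2) = -2/3)
B(T, p) = -2/3
R(g, W) = -2/3
Z(V) = 2*V
A = 4/27369 (A = (2*(-2/3))/(-9123) = -4/3*(-1/9123) = 4/27369 ≈ 0.00014615)
1/(6809 + A) = 1/(6809 + 4/27369) = 1/(186355525/27369) = 27369/186355525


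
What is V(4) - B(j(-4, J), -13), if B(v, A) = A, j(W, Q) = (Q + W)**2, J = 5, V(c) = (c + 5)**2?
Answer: 94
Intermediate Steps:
V(c) = (5 + c)**2
V(4) - B(j(-4, J), -13) = (5 + 4)**2 - 1*(-13) = 9**2 + 13 = 81 + 13 = 94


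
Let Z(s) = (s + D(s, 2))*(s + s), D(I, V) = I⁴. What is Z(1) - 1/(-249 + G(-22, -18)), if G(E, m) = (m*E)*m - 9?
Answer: 29545/7386 ≈ 4.0001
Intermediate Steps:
Z(s) = 2*s*(s + s⁴) (Z(s) = (s + s⁴)*(s + s) = (s + s⁴)*(2*s) = 2*s*(s + s⁴))
G(E, m) = -9 + E*m² (G(E, m) = (E*m)*m - 9 = E*m² - 9 = -9 + E*m²)
Z(1) - 1/(-249 + G(-22, -18)) = 2*1²*(1 + 1³) - 1/(-249 + (-9 - 22*(-18)²)) = 2*1*(1 + 1) - 1/(-249 + (-9 - 22*324)) = 2*1*2 - 1/(-249 + (-9 - 7128)) = 4 - 1/(-249 - 7137) = 4 - 1/(-7386) = 4 - 1*(-1/7386) = 4 + 1/7386 = 29545/7386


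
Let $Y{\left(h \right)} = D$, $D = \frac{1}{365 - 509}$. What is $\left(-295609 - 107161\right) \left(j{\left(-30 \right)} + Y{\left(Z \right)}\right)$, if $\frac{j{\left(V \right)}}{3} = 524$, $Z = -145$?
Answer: $- \frac{45586918295}{72} \approx -6.3315 \cdot 10^{8}$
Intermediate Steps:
$j{\left(V \right)} = 1572$ ($j{\left(V \right)} = 3 \cdot 524 = 1572$)
$D = - \frac{1}{144}$ ($D = \frac{1}{-144} = - \frac{1}{144} \approx -0.0069444$)
$Y{\left(h \right)} = - \frac{1}{144}$
$\left(-295609 - 107161\right) \left(j{\left(-30 \right)} + Y{\left(Z \right)}\right) = \left(-295609 - 107161\right) \left(1572 - \frac{1}{144}\right) = \left(-402770\right) \frac{226367}{144} = - \frac{45586918295}{72}$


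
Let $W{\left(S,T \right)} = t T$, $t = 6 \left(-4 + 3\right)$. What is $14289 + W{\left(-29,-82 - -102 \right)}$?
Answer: $14169$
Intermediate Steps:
$t = -6$ ($t = 6 \left(-1\right) = -6$)
$W{\left(S,T \right)} = - 6 T$
$14289 + W{\left(-29,-82 - -102 \right)} = 14289 - 6 \left(-82 - -102\right) = 14289 - 6 \left(-82 + 102\right) = 14289 - 120 = 14169$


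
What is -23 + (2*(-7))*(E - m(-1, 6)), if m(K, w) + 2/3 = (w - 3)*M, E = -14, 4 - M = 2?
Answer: 743/3 ≈ 247.67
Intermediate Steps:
M = 2 (M = 4 - 1*2 = 4 - 2 = 2)
m(K, w) = -20/3 + 2*w (m(K, w) = -⅔ + (w - 3)*2 = -⅔ + (-3 + w)*2 = -⅔ + (-6 + 2*w) = -20/3 + 2*w)
-23 + (2*(-7))*(E - m(-1, 6)) = -23 + (2*(-7))*(-14 - (-20/3 + 2*6)) = -23 - 14*(-14 - (-20/3 + 12)) = -23 - 14*(-14 - 1*16/3) = -23 - 14*(-14 - 16/3) = -23 - 14*(-58/3) = -23 + 812/3 = 743/3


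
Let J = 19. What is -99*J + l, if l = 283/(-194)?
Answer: -365197/194 ≈ -1882.5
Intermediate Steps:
l = -283/194 (l = 283*(-1/194) = -283/194 ≈ -1.4588)
-99*J + l = -99*19 - 283/194 = -1881 - 283/194 = -365197/194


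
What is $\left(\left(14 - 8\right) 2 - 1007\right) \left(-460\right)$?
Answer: $457700$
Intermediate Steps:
$\left(\left(14 - 8\right) 2 - 1007\right) \left(-460\right) = \left(6 \cdot 2 - 1007\right) \left(-460\right) = \left(12 - 1007\right) \left(-460\right) = \left(-995\right) \left(-460\right) = 457700$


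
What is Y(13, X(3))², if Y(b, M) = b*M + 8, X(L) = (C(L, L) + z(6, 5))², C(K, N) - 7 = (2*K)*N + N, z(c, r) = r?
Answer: 200647225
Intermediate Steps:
C(K, N) = 7 + N + 2*K*N (C(K, N) = 7 + ((2*K)*N + N) = 7 + (2*K*N + N) = 7 + (N + 2*K*N) = 7 + N + 2*K*N)
X(L) = (12 + L + 2*L²)² (X(L) = ((7 + L + 2*L*L) + 5)² = ((7 + L + 2*L²) + 5)² = (12 + L + 2*L²)²)
Y(b, M) = 8 + M*b (Y(b, M) = M*b + 8 = 8 + M*b)
Y(13, X(3))² = (8 + (12 + 3 + 2*3²)²*13)² = (8 + (12 + 3 + 2*9)²*13)² = (8 + (12 + 3 + 18)²*13)² = (8 + 33²*13)² = (8 + 1089*13)² = (8 + 14157)² = 14165² = 200647225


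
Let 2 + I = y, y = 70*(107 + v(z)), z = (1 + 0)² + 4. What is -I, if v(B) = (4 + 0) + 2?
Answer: -7908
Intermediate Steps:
z = 5 (z = 1² + 4 = 1 + 4 = 5)
v(B) = 6 (v(B) = 4 + 2 = 6)
y = 7910 (y = 70*(107 + 6) = 70*113 = 7910)
I = 7908 (I = -2 + 7910 = 7908)
-I = -1*7908 = -7908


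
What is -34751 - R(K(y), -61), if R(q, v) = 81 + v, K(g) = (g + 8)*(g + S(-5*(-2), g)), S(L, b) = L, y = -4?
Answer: -34771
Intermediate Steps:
K(g) = (8 + g)*(10 + g) (K(g) = (g + 8)*(g - 5*(-2)) = (8 + g)*(g + 10) = (8 + g)*(10 + g))
-34751 - R(K(y), -61) = -34751 - (81 - 61) = -34751 - 1*20 = -34751 - 20 = -34771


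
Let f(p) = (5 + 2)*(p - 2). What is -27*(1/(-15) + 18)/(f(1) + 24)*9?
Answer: -21789/85 ≈ -256.34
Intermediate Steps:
f(p) = -14 + 7*p (f(p) = 7*(-2 + p) = -14 + 7*p)
-27*(1/(-15) + 18)/(f(1) + 24)*9 = -27*(1/(-15) + 18)/((-14 + 7*1) + 24)*9 = -27*(-1/15 + 18)/((-14 + 7) + 24)*9 = -2421/(5*(-7 + 24))*9 = -2421/(5*17)*9 = -27*269/255*9 = -2421/85*9 = -21789/85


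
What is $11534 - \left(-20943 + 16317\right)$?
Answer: $16160$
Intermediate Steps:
$11534 - \left(-20943 + 16317\right) = 11534 - -4626 = 11534 + 4626 = 16160$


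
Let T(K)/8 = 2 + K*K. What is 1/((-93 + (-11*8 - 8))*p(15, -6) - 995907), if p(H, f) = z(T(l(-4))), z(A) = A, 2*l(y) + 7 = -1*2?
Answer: -1/1029549 ≈ -9.7130e-7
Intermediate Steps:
l(y) = -9/2 (l(y) = -7/2 + (-1*2)/2 = -7/2 + (½)*(-2) = -7/2 - 1 = -9/2)
T(K) = 16 + 8*K² (T(K) = 8*(2 + K*K) = 8*(2 + K²) = 16 + 8*K²)
p(H, f) = 178 (p(H, f) = 16 + 8*(-9/2)² = 16 + 8*(81/4) = 16 + 162 = 178)
1/((-93 + (-11*8 - 8))*p(15, -6) - 995907) = 1/((-93 + (-11*8 - 8))*178 - 995907) = 1/((-93 + (-88 - 8))*178 - 995907) = 1/((-93 - 96)*178 - 995907) = 1/(-189*178 - 995907) = 1/(-33642 - 995907) = 1/(-1029549) = -1/1029549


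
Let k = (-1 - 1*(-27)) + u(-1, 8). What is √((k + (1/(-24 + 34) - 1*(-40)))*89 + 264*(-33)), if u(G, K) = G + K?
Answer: I*√220610/10 ≈ 46.969*I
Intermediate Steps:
k = 33 (k = (-1 - 1*(-27)) + (-1 + 8) = (-1 + 27) + 7 = 26 + 7 = 33)
√((k + (1/(-24 + 34) - 1*(-40)))*89 + 264*(-33)) = √((33 + (1/(-24 + 34) - 1*(-40)))*89 + 264*(-33)) = √((33 + (1/10 + 40))*89 - 8712) = √((33 + (⅒ + 40))*89 - 8712) = √((33 + 401/10)*89 - 8712) = √((731/10)*89 - 8712) = √(65059/10 - 8712) = √(-22061/10) = I*√220610/10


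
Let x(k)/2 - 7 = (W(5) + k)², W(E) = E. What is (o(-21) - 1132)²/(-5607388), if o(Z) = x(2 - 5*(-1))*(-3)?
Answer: -1038361/1401847 ≈ -0.74071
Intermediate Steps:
x(k) = 14 + 2*(5 + k)²
o(Z) = -906 (o(Z) = (14 + 2*(5 + (2 - 5*(-1)))²)*(-3) = (14 + 2*(5 + (2 + 5))²)*(-3) = (14 + 2*(5 + 7)²)*(-3) = (14 + 2*12²)*(-3) = (14 + 2*144)*(-3) = (14 + 288)*(-3) = 302*(-3) = -906)
(o(-21) - 1132)²/(-5607388) = (-906 - 1132)²/(-5607388) = (-2038)²*(-1/5607388) = 4153444*(-1/5607388) = -1038361/1401847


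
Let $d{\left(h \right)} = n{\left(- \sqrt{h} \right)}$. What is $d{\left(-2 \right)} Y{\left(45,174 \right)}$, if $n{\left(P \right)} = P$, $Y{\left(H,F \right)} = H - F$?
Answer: $129 i \sqrt{2} \approx 182.43 i$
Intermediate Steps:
$d{\left(h \right)} = - \sqrt{h}$
$d{\left(-2 \right)} Y{\left(45,174 \right)} = - \sqrt{-2} \left(45 - 174\right) = - i \sqrt{2} \left(45 - 174\right) = - i \sqrt{2} \left(-129\right) = 129 i \sqrt{2}$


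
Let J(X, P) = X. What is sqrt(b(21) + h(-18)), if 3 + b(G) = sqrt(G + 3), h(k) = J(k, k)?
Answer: sqrt(-21 + 2*sqrt(6)) ≈ 4.0126*I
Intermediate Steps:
h(k) = k
b(G) = -3 + sqrt(3 + G) (b(G) = -3 + sqrt(G + 3) = -3 + sqrt(3 + G))
sqrt(b(21) + h(-18)) = sqrt((-3 + sqrt(3 + 21)) - 18) = sqrt((-3 + sqrt(24)) - 18) = sqrt((-3 + 2*sqrt(6)) - 18) = sqrt(-21 + 2*sqrt(6))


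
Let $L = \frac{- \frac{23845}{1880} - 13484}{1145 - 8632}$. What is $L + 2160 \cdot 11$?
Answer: $\frac{66892135873}{2815112} \approx 23762.0$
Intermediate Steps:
$L = \frac{5074753}{2815112}$ ($L = \frac{\left(-23845\right) \frac{1}{1880} - 13484}{-7487} = \left(- \frac{4769}{376} - 13484\right) \left(- \frac{1}{7487}\right) = \left(- \frac{5074753}{376}\right) \left(- \frac{1}{7487}\right) = \frac{5074753}{2815112} \approx 1.8027$)
$L + 2160 \cdot 11 = \frac{5074753}{2815112} + 2160 \cdot 11 = \frac{5074753}{2815112} + 23760 = \frac{66892135873}{2815112}$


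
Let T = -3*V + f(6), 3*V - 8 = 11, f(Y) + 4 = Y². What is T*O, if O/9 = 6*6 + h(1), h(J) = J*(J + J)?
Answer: 4446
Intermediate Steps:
f(Y) = -4 + Y²
V = 19/3 (V = 8/3 + (⅓)*11 = 8/3 + 11/3 = 19/3 ≈ 6.3333)
h(J) = 2*J² (h(J) = J*(2*J) = 2*J²)
O = 342 (O = 9*(6*6 + 2*1²) = 9*(36 + 2*1) = 9*(36 + 2) = 9*38 = 342)
T = 13 (T = -3*19/3 + (-4 + 6²) = -19 + (-4 + 36) = -19 + 32 = 13)
T*O = 13*342 = 4446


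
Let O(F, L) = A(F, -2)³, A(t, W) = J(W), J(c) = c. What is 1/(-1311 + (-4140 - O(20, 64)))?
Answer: -1/5443 ≈ -0.00018372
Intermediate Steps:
A(t, W) = W
O(F, L) = -8 (O(F, L) = (-2)³ = -8)
1/(-1311 + (-4140 - O(20, 64))) = 1/(-1311 + (-4140 - 1*(-8))) = 1/(-1311 + (-4140 + 8)) = 1/(-1311 - 4132) = 1/(-5443) = -1/5443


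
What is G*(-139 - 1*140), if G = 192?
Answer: -53568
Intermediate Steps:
G*(-139 - 1*140) = 192*(-139 - 1*140) = 192*(-139 - 140) = 192*(-279) = -53568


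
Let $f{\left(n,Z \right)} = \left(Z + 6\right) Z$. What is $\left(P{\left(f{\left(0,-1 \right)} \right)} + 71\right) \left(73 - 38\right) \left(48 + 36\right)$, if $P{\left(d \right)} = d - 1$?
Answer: $191100$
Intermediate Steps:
$f{\left(n,Z \right)} = Z \left(6 + Z\right)$ ($f{\left(n,Z \right)} = \left(6 + Z\right) Z = Z \left(6 + Z\right)$)
$P{\left(d \right)} = -1 + d$
$\left(P{\left(f{\left(0,-1 \right)} \right)} + 71\right) \left(73 - 38\right) \left(48 + 36\right) = \left(\left(-1 - \left(6 - 1\right)\right) + 71\right) \left(73 - 38\right) \left(48 + 36\right) = \left(\left(-1 - 5\right) + 71\right) 35 \cdot 84 = \left(\left(-1 - 5\right) + 71\right) 2940 = \left(-6 + 71\right) 2940 = 65 \cdot 2940 = 191100$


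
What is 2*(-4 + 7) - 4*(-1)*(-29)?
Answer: -110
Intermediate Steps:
2*(-4 + 7) - 4*(-1)*(-29) = 2*3 + 4*(-29) = 6 - 116 = -110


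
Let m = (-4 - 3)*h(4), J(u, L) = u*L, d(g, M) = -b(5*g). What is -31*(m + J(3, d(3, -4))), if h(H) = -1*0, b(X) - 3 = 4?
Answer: 651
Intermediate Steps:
b(X) = 7 (b(X) = 3 + 4 = 7)
d(g, M) = -7 (d(g, M) = -1*7 = -7)
J(u, L) = L*u
h(H) = 0
m = 0 (m = (-4 - 3)*0 = -7*0 = 0)
-31*(m + J(3, d(3, -4))) = -31*(0 - 7*3) = -31*(0 - 21) = -31*(-21) = 651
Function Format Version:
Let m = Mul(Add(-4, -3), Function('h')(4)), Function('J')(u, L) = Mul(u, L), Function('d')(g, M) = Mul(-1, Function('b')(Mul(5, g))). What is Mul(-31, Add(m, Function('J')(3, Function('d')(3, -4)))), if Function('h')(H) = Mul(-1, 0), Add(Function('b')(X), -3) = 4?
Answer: 651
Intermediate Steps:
Function('b')(X) = 7 (Function('b')(X) = Add(3, 4) = 7)
Function('d')(g, M) = -7 (Function('d')(g, M) = Mul(-1, 7) = -7)
Function('J')(u, L) = Mul(L, u)
Function('h')(H) = 0
m = 0 (m = Mul(Add(-4, -3), 0) = Mul(-7, 0) = 0)
Mul(-31, Add(m, Function('J')(3, Function('d')(3, -4)))) = Mul(-31, Add(0, Mul(-7, 3))) = Mul(-31, Add(0, -21)) = Mul(-31, -21) = 651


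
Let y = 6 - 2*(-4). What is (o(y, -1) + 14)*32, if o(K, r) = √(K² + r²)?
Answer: 448 + 32*√197 ≈ 897.14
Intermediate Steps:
y = 14 (y = 6 + 8 = 14)
(o(y, -1) + 14)*32 = (√(14² + (-1)²) + 14)*32 = (√(196 + 1) + 14)*32 = (√197 + 14)*32 = (14 + √197)*32 = 448 + 32*√197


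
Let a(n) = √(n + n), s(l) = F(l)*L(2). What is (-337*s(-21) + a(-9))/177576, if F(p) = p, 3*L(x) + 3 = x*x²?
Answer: 1685/25368 + I*√2/59192 ≈ 0.066422 + 2.3892e-5*I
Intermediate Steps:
L(x) = -1 + x³/3 (L(x) = -1 + (x*x²)/3 = -1 + x³/3)
s(l) = 5*l/3 (s(l) = l*(-1 + (⅓)*2³) = l*(-1 + (⅓)*8) = l*(-1 + 8/3) = l*(5/3) = 5*l/3)
a(n) = √2*√n (a(n) = √(2*n) = √2*√n)
(-337*s(-21) + a(-9))/177576 = (-1685*(-21)/3 + √2*√(-9))/177576 = (-337*(-35) + √2*(3*I))*(1/177576) = (11795 + 3*I*√2)*(1/177576) = 1685/25368 + I*√2/59192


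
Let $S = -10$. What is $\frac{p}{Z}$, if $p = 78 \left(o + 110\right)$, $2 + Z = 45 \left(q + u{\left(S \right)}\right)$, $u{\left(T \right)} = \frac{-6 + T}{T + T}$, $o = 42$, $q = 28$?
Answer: $\frac{5928}{647} \approx 9.1623$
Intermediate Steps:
$u{\left(T \right)} = \frac{-6 + T}{2 T}$
$Z = 1294$ ($Z = -2 + 45 \left(28 + \frac{-6 - 10}{2 \left(-10\right)}\right) = -2 + 45 \left(28 + \frac{1}{2} \left(- \frac{1}{10}\right) \left(-16\right)\right) = -2 + 45 \left(28 + \frac{4}{5}\right) = -2 + 45 \cdot \frac{144}{5} = -2 + 1296 = 1294$)
$p = 11856$ ($p = 78 \left(42 + 110\right) = 78 \cdot 152 = 11856$)
$\frac{p}{Z} = \frac{11856}{1294} = 11856 \cdot \frac{1}{1294} = \frac{5928}{647}$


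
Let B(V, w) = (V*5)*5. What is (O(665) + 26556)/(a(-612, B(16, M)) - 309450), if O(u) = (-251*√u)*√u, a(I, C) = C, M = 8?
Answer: 140359/309050 ≈ 0.45416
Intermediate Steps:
B(V, w) = 25*V (B(V, w) = (5*V)*5 = 25*V)
O(u) = -251*u
(O(665) + 26556)/(a(-612, B(16, M)) - 309450) = (-251*665 + 26556)/(25*16 - 309450) = (-166915 + 26556)/(400 - 309450) = -140359/(-309050) = -140359*(-1/309050) = 140359/309050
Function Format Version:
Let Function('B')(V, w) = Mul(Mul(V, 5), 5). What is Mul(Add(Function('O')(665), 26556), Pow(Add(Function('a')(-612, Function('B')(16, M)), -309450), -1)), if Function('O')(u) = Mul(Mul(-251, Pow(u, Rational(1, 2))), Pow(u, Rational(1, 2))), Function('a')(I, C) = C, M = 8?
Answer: Rational(140359, 309050) ≈ 0.45416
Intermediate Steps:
Function('B')(V, w) = Mul(25, V) (Function('B')(V, w) = Mul(Mul(5, V), 5) = Mul(25, V))
Function('O')(u) = Mul(-251, u)
Mul(Add(Function('O')(665), 26556), Pow(Add(Function('a')(-612, Function('B')(16, M)), -309450), -1)) = Mul(Add(Mul(-251, 665), 26556), Pow(Add(Mul(25, 16), -309450), -1)) = Mul(Add(-166915, 26556), Pow(Add(400, -309450), -1)) = Mul(-140359, Pow(-309050, -1)) = Mul(-140359, Rational(-1, 309050)) = Rational(140359, 309050)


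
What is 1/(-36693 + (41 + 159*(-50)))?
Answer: -1/44602 ≈ -2.2421e-5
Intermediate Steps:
1/(-36693 + (41 + 159*(-50))) = 1/(-36693 + (41 - 7950)) = 1/(-36693 - 7909) = 1/(-44602) = -1/44602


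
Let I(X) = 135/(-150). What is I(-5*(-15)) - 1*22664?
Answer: -226649/10 ≈ -22665.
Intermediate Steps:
I(X) = -9/10 (I(X) = 135*(-1/150) = -9/10)
I(-5*(-15)) - 1*22664 = -9/10 - 1*22664 = -9/10 - 22664 = -226649/10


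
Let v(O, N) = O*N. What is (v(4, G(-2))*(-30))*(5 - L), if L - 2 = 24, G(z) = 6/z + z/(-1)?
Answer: -2520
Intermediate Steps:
G(z) = -z + 6/z (G(z) = 6/z + z*(-1) = 6/z - z = -z + 6/z)
v(O, N) = N*O
L = 26 (L = 2 + 24 = 26)
(v(4, G(-2))*(-30))*(5 - L) = (((-1*(-2) + 6/(-2))*4)*(-30))*(5 - 1*26) = (((2 + 6*(-1/2))*4)*(-30))*(5 - 26) = (((2 - 3)*4)*(-30))*(-21) = (-1*4*(-30))*(-21) = -4*(-30)*(-21) = 120*(-21) = -2520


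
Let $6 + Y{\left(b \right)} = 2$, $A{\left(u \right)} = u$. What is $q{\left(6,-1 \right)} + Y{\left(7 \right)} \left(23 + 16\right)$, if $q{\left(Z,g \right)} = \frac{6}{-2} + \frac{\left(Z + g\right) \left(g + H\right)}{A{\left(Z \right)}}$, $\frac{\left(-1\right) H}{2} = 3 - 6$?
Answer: $- \frac{929}{6} \approx -154.83$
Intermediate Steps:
$Y{\left(b \right)} = -4$ ($Y{\left(b \right)} = -6 + 2 = -4$)
$H = 6$ ($H = - 2 \left(3 - 6\right) = \left(-2\right) \left(-3\right) = 6$)
$q{\left(Z,g \right)} = -3 + \frac{\left(6 + g\right) \left(Z + g\right)}{Z}$ ($q{\left(Z,g \right)} = \frac{6}{-2} + \frac{\left(Z + g\right) \left(g + 6\right)}{Z} = 6 \left(- \frac{1}{2}\right) + \frac{\left(Z + g\right) \left(6 + g\right)}{Z} = -3 + \frac{\left(6 + g\right) \left(Z + g\right)}{Z}$)
$q{\left(6,-1 \right)} + Y{\left(7 \right)} \left(23 + 16\right) = \left(3 - 1 + \frac{\left(-1\right)^{2}}{6} + 6 \left(-1\right) \frac{1}{6}\right) - 4 \left(23 + 16\right) = \left(3 - 1 + \frac{1}{6} \cdot 1 + 6 \left(-1\right) \frac{1}{6}\right) - 156 = \left(3 - 1 + \frac{1}{6} - 1\right) - 156 = \frac{7}{6} - 156 = - \frac{929}{6}$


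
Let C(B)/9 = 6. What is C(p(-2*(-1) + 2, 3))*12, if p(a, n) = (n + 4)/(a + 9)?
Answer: 648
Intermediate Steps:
p(a, n) = (4 + n)/(9 + a)
C(B) = 54 (C(B) = 9*6 = 54)
C(p(-2*(-1) + 2, 3))*12 = 54*12 = 648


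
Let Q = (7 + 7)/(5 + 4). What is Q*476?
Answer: 6664/9 ≈ 740.44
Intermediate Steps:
Q = 14/9 ≈ 1.5556
Q*476 = (14/9)*476 = 6664/9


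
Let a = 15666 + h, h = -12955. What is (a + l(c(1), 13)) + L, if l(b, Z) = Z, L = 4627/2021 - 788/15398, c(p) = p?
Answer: 42419392595/15559679 ≈ 2726.2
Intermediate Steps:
a = 2711 (a = 15666 - 12955 = 2711)
L = 34826999/15559679 (L = 4627*(1/2021) - 788*1/15398 = 4627/2021 - 394/7699 = 34826999/15559679 ≈ 2.2383)
(a + l(c(1), 13)) + L = (2711 + 13) + 34826999/15559679 = 2724 + 34826999/15559679 = 42419392595/15559679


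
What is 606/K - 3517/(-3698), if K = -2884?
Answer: 987755/1333129 ≈ 0.74093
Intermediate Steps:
606/K - 3517/(-3698) = 606/(-2884) - 3517/(-3698) = 606*(-1/2884) - 3517*(-1/3698) = -303/1442 + 3517/3698 = 987755/1333129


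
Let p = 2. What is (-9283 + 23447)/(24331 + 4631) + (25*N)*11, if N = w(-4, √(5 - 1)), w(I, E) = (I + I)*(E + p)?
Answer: -127425718/14481 ≈ -8799.5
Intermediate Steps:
w(I, E) = 2*I*(2 + E) (w(I, E) = (I + I)*(E + 2) = (2*I)*(2 + E) = 2*I*(2 + E))
N = -32 (N = 2*(-4)*(2 + √(5 - 1)) = 2*(-4)*(2 + √4) = 2*(-4)*(2 + 2) = 2*(-4)*4 = -32)
(-9283 + 23447)/(24331 + 4631) + (25*N)*11 = (-9283 + 23447)/(24331 + 4631) + (25*(-32))*11 = 14164/28962 - 800*11 = 14164*(1/28962) - 8800 = 7082/14481 - 8800 = -127425718/14481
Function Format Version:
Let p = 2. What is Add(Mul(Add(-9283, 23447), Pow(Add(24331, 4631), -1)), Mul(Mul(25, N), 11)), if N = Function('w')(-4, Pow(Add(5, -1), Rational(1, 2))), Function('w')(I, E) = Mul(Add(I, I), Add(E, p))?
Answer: Rational(-127425718, 14481) ≈ -8799.5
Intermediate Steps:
Function('w')(I, E) = Mul(2, I, Add(2, E)) (Function('w')(I, E) = Mul(Add(I, I), Add(E, 2)) = Mul(Mul(2, I), Add(2, E)) = Mul(2, I, Add(2, E)))
N = -32 (N = Mul(2, -4, Add(2, Pow(Add(5, -1), Rational(1, 2)))) = Mul(2, -4, Add(2, Pow(4, Rational(1, 2)))) = Mul(2, -4, Add(2, 2)) = Mul(2, -4, 4) = -32)
Add(Mul(Add(-9283, 23447), Pow(Add(24331, 4631), -1)), Mul(Mul(25, N), 11)) = Add(Mul(Add(-9283, 23447), Pow(Add(24331, 4631), -1)), Mul(Mul(25, -32), 11)) = Add(Mul(14164, Pow(28962, -1)), Mul(-800, 11)) = Add(Mul(14164, Rational(1, 28962)), -8800) = Add(Rational(7082, 14481), -8800) = Rational(-127425718, 14481)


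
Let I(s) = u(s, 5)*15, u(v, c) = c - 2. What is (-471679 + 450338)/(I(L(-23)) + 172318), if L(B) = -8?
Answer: -21341/172363 ≈ -0.12381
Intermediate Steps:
u(v, c) = -2 + c
I(s) = 45 (I(s) = (-2 + 5)*15 = 3*15 = 45)
(-471679 + 450338)/(I(L(-23)) + 172318) = (-471679 + 450338)/(45 + 172318) = -21341/172363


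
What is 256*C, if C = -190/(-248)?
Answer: 6080/31 ≈ 196.13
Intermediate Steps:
C = 95/124 (C = -190*(-1/248) = 95/124 ≈ 0.76613)
256*C = 256*(95/124) = 6080/31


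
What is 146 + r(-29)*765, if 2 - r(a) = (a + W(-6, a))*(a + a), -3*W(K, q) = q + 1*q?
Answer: -427234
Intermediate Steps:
W(K, q) = -2*q/3 (W(K, q) = -(q + 1*q)/3 = -(q + q)/3 = -2*q/3)
r(a) = 2 - 2*a²/3 (r(a) = 2 - (a - 2*a/3)*(a + a) = 2 - a/3*2*a = 2 - 2*a²/3)
146 + r(-29)*765 = 146 + (2 - ⅔*(-29)²)*765 = 146 + (2 - ⅔*841)*765 = 146 + (2 - 1682/3)*765 = 146 - 1676/3*765 = 146 - 427380 = -427234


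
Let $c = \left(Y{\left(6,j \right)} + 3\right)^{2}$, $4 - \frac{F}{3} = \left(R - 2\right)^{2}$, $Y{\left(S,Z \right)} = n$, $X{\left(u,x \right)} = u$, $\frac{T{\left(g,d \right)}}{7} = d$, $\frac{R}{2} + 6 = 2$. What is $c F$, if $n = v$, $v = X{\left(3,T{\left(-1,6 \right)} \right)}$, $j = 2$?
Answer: $-10368$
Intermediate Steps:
$R = -8$ ($R = -12 + 2 \cdot 2 = -12 + 4 = -8$)
$T{\left(g,d \right)} = 7 d$
$v = 3$
$n = 3$
$Y{\left(S,Z \right)} = 3$
$F = -288$ ($F = 12 - 3 \left(-8 - 2\right)^{2} = 12 - 3 \left(-10\right)^{2} = 12 - 300 = -288$)
$c = 36$ ($c = \left(3 + 3\right)^{2} = 6^{2} = 36$)
$c F = 36 \left(-288\right) = -10368$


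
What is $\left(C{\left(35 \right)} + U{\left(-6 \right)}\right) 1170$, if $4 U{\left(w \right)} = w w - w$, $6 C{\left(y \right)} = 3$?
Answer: $12870$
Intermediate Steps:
$C{\left(y \right)} = \frac{1}{2}$ ($C{\left(y \right)} = \frac{1}{6} \cdot 3 = \frac{1}{2}$)
$U{\left(w \right)} = - \frac{w}{4} + \frac{w^{2}}{4}$ ($U{\left(w \right)} = \frac{w w - w}{4} = \frac{w^{2} - w}{4} = - \frac{w}{4} + \frac{w^{2}}{4}$)
$\left(C{\left(35 \right)} + U{\left(-6 \right)}\right) 1170 = \left(\frac{1}{2} + \frac{1}{4} \left(-6\right) \left(-1 - 6\right)\right) 1170 = \left(\frac{1}{2} + \frac{1}{4} \left(-6\right) \left(-7\right)\right) 1170 = \left(\frac{1}{2} + \frac{21}{2}\right) 1170 = 11 \cdot 1170 = 12870$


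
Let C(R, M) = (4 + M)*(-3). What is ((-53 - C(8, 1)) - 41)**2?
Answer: 6241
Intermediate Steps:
C(R, M) = -12 - 3*M
((-53 - C(8, 1)) - 41)**2 = ((-53 - (-12 - 3*1)) - 41)**2 = ((-53 - (-12 - 3)) - 41)**2 = ((-53 - 1*(-15)) - 41)**2 = ((-53 + 15) - 41)**2 = (-38 - 41)**2 = (-79)**2 = 6241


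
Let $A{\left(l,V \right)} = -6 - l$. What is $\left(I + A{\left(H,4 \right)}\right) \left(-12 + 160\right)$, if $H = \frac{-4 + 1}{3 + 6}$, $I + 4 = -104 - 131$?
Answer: $- \frac{108632}{3} \approx -36211.0$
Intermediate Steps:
$I = -239$ ($I = -4 - 235 = -239$)
$H = - \frac{1}{3}$ ($H = - \frac{3}{9} = \left(-3\right) \frac{1}{9} = - \frac{1}{3} \approx -0.33333$)
$\left(I + A{\left(H,4 \right)}\right) \left(-12 + 160\right) = \left(-239 - \frac{17}{3}\right) \left(-12 + 160\right) = \left(-239 + \left(-6 + \frac{1}{3}\right)\right) 148 = \left(-239 - \frac{17}{3}\right) 148 = \left(- \frac{734}{3}\right) 148 = - \frac{108632}{3}$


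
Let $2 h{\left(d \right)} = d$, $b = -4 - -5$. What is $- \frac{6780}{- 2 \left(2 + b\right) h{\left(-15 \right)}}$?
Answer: $- \frac{452}{3} \approx -150.67$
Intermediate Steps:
$b = 1$ ($b = -4 + 5 = 1$)
$h{\left(d \right)} = \frac{d}{2}$
$- \frac{6780}{- 2 \left(2 + b\right) h{\left(-15 \right)}} = - \frac{6780}{- 2 \left(2 + 1\right) \frac{1}{2} \left(-15\right)} = - \frac{6780}{\left(-2\right) 3 \left(- \frac{15}{2}\right)} = - \frac{6780}{\left(-6\right) \left(- \frac{15}{2}\right)} = - \frac{6780}{45} = \left(-6780\right) \frac{1}{45} = - \frac{452}{3}$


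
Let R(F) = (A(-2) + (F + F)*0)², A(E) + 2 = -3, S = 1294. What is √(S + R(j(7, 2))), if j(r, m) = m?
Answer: √1319 ≈ 36.318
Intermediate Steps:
A(E) = -5 (A(E) = -2 - 3 = -5)
R(F) = 25 (R(F) = (-5 + (F + F)*0)² = (-5 + (2*F)*0)² = (-5 + 0)² = (-5)² = 25)
√(S + R(j(7, 2))) = √(1294 + 25) = √1319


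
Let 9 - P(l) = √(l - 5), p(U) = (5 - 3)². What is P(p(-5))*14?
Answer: 126 - 14*I ≈ 126.0 - 14.0*I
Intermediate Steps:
p(U) = 4 (p(U) = 2² = 4)
P(l) = 9 - √(-5 + l) (P(l) = 9 - √(l - 5) = 9 - √(-5 + l))
P(p(-5))*14 = (9 - √(-5 + 4))*14 = (9 - √(-1))*14 = (9 - I)*14 = 126 - 14*I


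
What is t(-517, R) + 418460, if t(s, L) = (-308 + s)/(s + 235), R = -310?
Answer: 39335515/94 ≈ 4.1846e+5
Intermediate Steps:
t(s, L) = (-308 + s)/(235 + s)
t(-517, R) + 418460 = (-308 - 517)/(235 - 517) + 418460 = -825/(-282) + 418460 = -1/282*(-825) + 418460 = 275/94 + 418460 = 39335515/94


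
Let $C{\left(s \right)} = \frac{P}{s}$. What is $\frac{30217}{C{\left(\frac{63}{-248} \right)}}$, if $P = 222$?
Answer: $- \frac{634557}{18352} \approx -34.577$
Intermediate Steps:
$C{\left(s \right)} = \frac{222}{s}$
$\frac{30217}{C{\left(\frac{63}{-248} \right)}} = \frac{30217}{222 \frac{1}{63 \frac{1}{-248}}} = \frac{30217}{222 \frac{1}{63 \left(- \frac{1}{248}\right)}} = \frac{30217}{222 \frac{1}{- \frac{63}{248}}} = \frac{30217}{222 \left(- \frac{248}{63}\right)} = \frac{30217}{- \frac{18352}{21}} = 30217 \left(- \frac{21}{18352}\right) = - \frac{634557}{18352}$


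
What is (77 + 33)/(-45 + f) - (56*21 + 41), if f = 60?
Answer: -3629/3 ≈ -1209.7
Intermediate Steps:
(77 + 33)/(-45 + f) - (56*21 + 41) = (77 + 33)/(-45 + 60) - (56*21 + 41) = 110/15 - (1176 + 41) = 110*(1/15) - 1*1217 = 22/3 - 1217 = -3629/3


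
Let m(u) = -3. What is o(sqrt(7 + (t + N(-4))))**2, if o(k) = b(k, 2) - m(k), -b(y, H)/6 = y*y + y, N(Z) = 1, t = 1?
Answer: 4761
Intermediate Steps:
b(y, H) = -6*y - 6*y**2 (b(y, H) = -6*(y*y + y) = -6*(y**2 + y) = -6*(y + y**2) = -6*y - 6*y**2)
o(k) = 3 - 6*k*(1 + k) (o(k) = -6*k*(1 + k) - 1*(-3) = -6*k*(1 + k) + 3 = 3 - 6*k*(1 + k))
o(sqrt(7 + (t + N(-4))))**2 = (3 - 6*sqrt(7 + (1 + 1))*(1 + sqrt(7 + (1 + 1))))**2 = (3 - 6*sqrt(7 + 2)*(1 + sqrt(7 + 2)))**2 = (3 - 6*sqrt(9)*(1 + sqrt(9)))**2 = (3 - 6*3*(1 + 3))**2 = (3 - 6*3*4)**2 = (3 - 72)**2 = (-69)**2 = 4761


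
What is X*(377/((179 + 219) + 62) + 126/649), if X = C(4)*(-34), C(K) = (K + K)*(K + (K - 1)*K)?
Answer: -329264704/74635 ≈ -4411.7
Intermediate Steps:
C(K) = 2*K*(K + K*(-1 + K)) (C(K) = (2*K)*(K + (-1 + K)*K) = (2*K)*(K + K*(-1 + K)) = 2*K*(K + K*(-1 + K)))
X = -4352 (X = (2*4³)*(-34) = (2*64)*(-34) = 128*(-34) = -4352)
X*(377/((179 + 219) + 62) + 126/649) = -4352*(377/((179 + 219) + 62) + 126/649) = -4352*(377/(398 + 62) + 126*(1/649)) = -4352*(377/460 + 126/649) = -4352*302633/298540 = -329264704/74635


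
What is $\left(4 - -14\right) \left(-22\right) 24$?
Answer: $-9504$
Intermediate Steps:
$\left(4 - -14\right) \left(-22\right) 24 = \left(4 + 14\right) \left(-22\right) 24 = 18 \left(-22\right) 24 = \left(-396\right) 24 = -9504$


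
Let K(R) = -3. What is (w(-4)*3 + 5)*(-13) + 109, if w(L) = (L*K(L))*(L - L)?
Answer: 44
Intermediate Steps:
w(L) = 0 (w(L) = (L*(-3))*(L - L) = -3*L*0 = 0)
(w(-4)*3 + 5)*(-13) + 109 = (0*3 + 5)*(-13) + 109 = (0 + 5)*(-13) + 109 = 5*(-13) + 109 = -65 + 109 = 44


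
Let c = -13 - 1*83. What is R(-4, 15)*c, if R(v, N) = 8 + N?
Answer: -2208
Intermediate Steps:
c = -96 (c = -13 - 83 = -96)
R(-4, 15)*c = (8 + 15)*(-96) = 23*(-96) = -2208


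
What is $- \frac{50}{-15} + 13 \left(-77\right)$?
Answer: $- \frac{2993}{3} \approx -997.67$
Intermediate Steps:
$- \frac{50}{-15} + 13 \left(-77\right) = \left(-50\right) \left(- \frac{1}{15}\right) - 1001 = \frac{10}{3} - 1001 = - \frac{2993}{3}$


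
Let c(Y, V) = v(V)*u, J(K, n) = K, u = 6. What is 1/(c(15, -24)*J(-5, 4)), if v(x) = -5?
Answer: 1/150 ≈ 0.0066667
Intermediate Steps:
c(Y, V) = -30 (c(Y, V) = -5*6 = -30)
1/(c(15, -24)*J(-5, 4)) = 1/(-30*(-5)) = 1/150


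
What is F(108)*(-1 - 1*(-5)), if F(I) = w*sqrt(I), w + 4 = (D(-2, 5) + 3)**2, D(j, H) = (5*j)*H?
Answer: 52920*sqrt(3) ≈ 91660.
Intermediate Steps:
D(j, H) = 5*H*j
w = 2205 (w = -4 + (5*5*(-2) + 3)**2 = -4 + (-50 + 3)**2 = -4 + (-47)**2 = -4 + 2209 = 2205)
F(I) = 2205*sqrt(I)
F(108)*(-1 - 1*(-5)) = (2205*sqrt(108))*(-1 - 1*(-5)) = (2205*(6*sqrt(3)))*(-1 + 5) = (13230*sqrt(3))*4 = 52920*sqrt(3)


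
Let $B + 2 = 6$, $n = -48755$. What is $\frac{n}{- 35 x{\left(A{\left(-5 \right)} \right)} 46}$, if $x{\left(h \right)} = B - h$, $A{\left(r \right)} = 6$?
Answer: $- \frac{1393}{92} \approx -15.141$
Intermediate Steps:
$B = 4$ ($B = -2 + 6 = 4$)
$x{\left(h \right)} = 4 - h$
$\frac{n}{- 35 x{\left(A{\left(-5 \right)} \right)} 46} = - \frac{48755}{- 35 \left(4 - 6\right) 46} = - \frac{48755}{\left(-35\right) \left(-2\right) 46} = - \frac{48755}{70 \cdot 46} = - \frac{48755}{3220} = \left(-48755\right) \frac{1}{3220} = - \frac{1393}{92}$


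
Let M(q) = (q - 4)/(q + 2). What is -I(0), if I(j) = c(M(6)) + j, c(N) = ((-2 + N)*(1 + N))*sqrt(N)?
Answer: 35/32 ≈ 1.0938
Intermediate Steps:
M(q) = (-4 + q)/(2 + q)
c(N) = sqrt(N)*(1 + N)*(-2 + N) (c(N) = ((1 + N)*(-2 + N))*sqrt(N) = sqrt(N)*(1 + N)*(-2 + N))
I(j) = -35/32 + j (I(j) = sqrt((-4 + 6)/(2 + 6))*(-2 + ((-4 + 6)/(2 + 6))**2 - (-4 + 6)/(2 + 6)) + j = sqrt(2/8)*(-2 + (2/8)**2 - 2/8) + j = sqrt((1/8)*2)*(-2 + ((1/8)*2)**2 - 2/8) + j = sqrt(1/4)*(-2 + (1/4)**2 - 1*1/4) + j = (-2 + 1/16 - 1/4)/2 + j = (1/2)*(-35/16) + j = -35/32 + j)
-I(0) = -(-35/32 + 0) = -1*(-35/32) = 35/32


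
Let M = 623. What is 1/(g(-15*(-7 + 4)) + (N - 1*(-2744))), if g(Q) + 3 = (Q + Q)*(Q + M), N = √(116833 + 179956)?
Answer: 62861/3951208532 - √296789/3951208532 ≈ 1.5771e-5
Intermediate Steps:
N = √296789 ≈ 544.78
g(Q) = -3 + 2*Q*(623 + Q) (g(Q) = -3 + (Q + Q)*(Q + 623) = -3 + (2*Q)*(623 + Q) = -3 + 2*Q*(623 + Q))
1/(g(-15*(-7 + 4)) + (N - 1*(-2744))) = 1/((-3 + 2*(-15*(-7 + 4))² + 1246*(-15*(-7 + 4))) + (√296789 - 1*(-2744))) = 1/((-3 + 2*(-15*(-3))² + 1246*(-15*(-3))) + (√296789 + 2744)) = 1/((-3 + 2*45² + 1246*45) + (2744 + √296789)) = 1/((-3 + 2*2025 + 56070) + (2744 + √296789)) = 1/((-3 + 4050 + 56070) + (2744 + √296789)) = 1/(60117 + (2744 + √296789)) = 1/(62861 + √296789)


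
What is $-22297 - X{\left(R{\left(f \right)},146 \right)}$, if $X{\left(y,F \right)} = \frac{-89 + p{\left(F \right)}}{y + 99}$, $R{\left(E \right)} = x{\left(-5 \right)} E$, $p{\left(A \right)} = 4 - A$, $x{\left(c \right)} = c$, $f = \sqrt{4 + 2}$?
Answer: $- \frac{71721826}{3217} + \frac{385 \sqrt{6}}{3217} \approx -22294.0$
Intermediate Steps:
$f = \sqrt{6} \approx 2.4495$
$R{\left(E \right)} = - 5 E$
$X{\left(y,F \right)} = \frac{-85 - F}{99 + y}$ ($X{\left(y,F \right)} = \frac{-89 - \left(-4 + F\right)}{y + 99} = \frac{-85 - F}{99 + y}$)
$-22297 - X{\left(R{\left(f \right)},146 \right)} = -22297 - \frac{-85 - 146}{99 - 5 \sqrt{6}} = -22297 - \frac{1}{99 - 5 \sqrt{6}} \left(-231\right) = -22297 - - \frac{231}{99 - 5 \sqrt{6}} = -22297 + \frac{231}{99 - 5 \sqrt{6}}$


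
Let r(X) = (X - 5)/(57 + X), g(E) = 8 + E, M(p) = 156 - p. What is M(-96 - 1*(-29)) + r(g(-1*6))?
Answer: 13154/59 ≈ 222.95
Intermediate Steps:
r(X) = (-5 + X)/(57 + X)
M(-96 - 1*(-29)) + r(g(-1*6)) = (156 - (-96 - 1*(-29))) + (-5 + (8 - 1*6))/(57 + (8 - 1*6)) = (156 - (-96 + 29)) + (-5 + (8 - 6))/(57 + (8 - 6)) = (156 - 1*(-67)) + (-5 + 2)/(57 + 2) = (156 + 67) - 3/59 = 223 + (1/59)*(-3) = 223 - 3/59 = 13154/59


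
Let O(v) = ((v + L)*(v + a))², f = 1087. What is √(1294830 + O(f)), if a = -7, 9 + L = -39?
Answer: 3*√139906065470 ≈ 1.1221e+6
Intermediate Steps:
L = -48 (L = -9 - 39 = -48)
O(v) = (-48 + v)²*(-7 + v)² (O(v) = ((v - 48)*(v - 7))² = ((-48 + v)*(-7 + v))² = (-48 + v)²*(-7 + v)²)
√(1294830 + O(f)) = √(1294830 + (-48 + 1087)²*(-7 + 1087)²) = √(1294830 + 1039²*1080²) = √(1294830 + 1079521*1166400) = √(1294830 + 1259153294400) = √1259154589230 = 3*√139906065470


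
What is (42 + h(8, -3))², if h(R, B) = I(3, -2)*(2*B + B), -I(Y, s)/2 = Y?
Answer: 9216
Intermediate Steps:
I(Y, s) = -2*Y
h(R, B) = -18*B (h(R, B) = (-2*3)*(2*B + B) = -18*B)
(42 + h(8, -3))² = (42 - 18*(-3))² = (42 + 54)² = 96² = 9216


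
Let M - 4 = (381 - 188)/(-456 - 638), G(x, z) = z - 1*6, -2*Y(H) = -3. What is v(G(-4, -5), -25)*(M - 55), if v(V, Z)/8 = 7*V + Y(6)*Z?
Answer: 25642046/547 ≈ 46878.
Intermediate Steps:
Y(H) = 3/2 (Y(H) = -½*(-3) = 3/2)
G(x, z) = -6 + z (G(x, z) = z - 6 = -6 + z)
v(V, Z) = 12*Z + 56*V (v(V, Z) = 8*(7*V + 3*Z/2) = 12*Z + 56*V)
M = 4183/1094 (M = 4 + (381 - 188)/(-456 - 638) = 4 + 193/(-1094) = 4 + 193*(-1/1094) = 4 - 193/1094 = 4183/1094 ≈ 3.8236)
v(G(-4, -5), -25)*(M - 55) = (12*(-25) + 56*(-6 - 5))*(4183/1094 - 55) = (-300 + 56*(-11))*(-55987/1094) = (-300 - 616)*(-55987/1094) = -916*(-55987/1094) = 25642046/547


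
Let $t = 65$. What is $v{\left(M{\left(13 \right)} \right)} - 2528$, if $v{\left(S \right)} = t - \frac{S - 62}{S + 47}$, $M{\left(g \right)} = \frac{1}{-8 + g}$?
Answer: $- \frac{580959}{236} \approx -2461.7$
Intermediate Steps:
$v{\left(S \right)} = 65 - \frac{-62 + S}{47 + S}$ ($v{\left(S \right)} = 65 - \frac{S - 62}{S + 47} = 65 - \frac{-62 + S}{47 + S}$)
$v{\left(M{\left(13 \right)} \right)} - 2528 = \frac{3117 + \frac{64}{-8 + 13}}{47 + \frac{1}{-8 + 13}} - 2528 = \frac{3117 + \frac{64}{5}}{47 + \frac{1}{5}} - 2528 = \frac{3117 + 64 \cdot \frac{1}{5}}{47 + \frac{1}{5}} - 2528 = \frac{3117 + \frac{64}{5}}{\frac{236}{5}} - 2528 = \frac{5}{236} \cdot \frac{15649}{5} - 2528 = \frac{15649}{236} - 2528 = - \frac{580959}{236}$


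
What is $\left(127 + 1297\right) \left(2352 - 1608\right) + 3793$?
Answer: $1063249$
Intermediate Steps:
$\left(127 + 1297\right) \left(2352 - 1608\right) + 3793 = 1424 \cdot 744 + 3793 = 1059456 + 3793 = 1063249$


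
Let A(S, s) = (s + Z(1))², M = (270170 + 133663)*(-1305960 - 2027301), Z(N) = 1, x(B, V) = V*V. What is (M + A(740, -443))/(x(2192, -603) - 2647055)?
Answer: 1346080594049/2283446 ≈ 5.8950e+5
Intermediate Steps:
x(B, V) = V²
M = -1346080789413 (M = 403833*(-3333261) = -1346080789413)
A(S, s) = (1 + s)² (A(S, s) = (s + 1)² = (1 + s)²)
(M + A(740, -443))/(x(2192, -603) - 2647055) = (-1346080789413 + (1 - 443)²)/((-603)² - 2647055) = (-1346080789413 + (-442)²)/(363609 - 2647055) = (-1346080789413 + 195364)/(-2283446) = -1346080594049*(-1/2283446) = 1346080594049/2283446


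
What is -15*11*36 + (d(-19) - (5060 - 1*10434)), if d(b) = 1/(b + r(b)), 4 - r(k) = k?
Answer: -2263/4 ≈ -565.75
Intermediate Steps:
r(k) = 4 - k
d(b) = ¼ (d(b) = 1/(b + (4 - b)) = 1/4 = ¼)
-15*11*36 + (d(-19) - (5060 - 1*10434)) = -15*11*36 + (¼ - (5060 - 1*10434)) = -165*36 + (¼ - (5060 - 10434)) = -5940 + (¼ - 1*(-5374)) = -5940 + (¼ + 5374) = -5940 + 21497/4 = -2263/4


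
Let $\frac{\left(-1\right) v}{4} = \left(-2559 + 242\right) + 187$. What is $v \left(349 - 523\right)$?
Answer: $-1482480$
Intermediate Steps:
$v = 8520$ ($v = - 4 \left(\left(-2559 + 242\right) + 187\right) = - 4 \left(-2317 + 187\right) = \left(-4\right) \left(-2130\right) = 8520$)
$v \left(349 - 523\right) = 8520 \left(349 - 523\right) = 8520 \left(-174\right) = -1482480$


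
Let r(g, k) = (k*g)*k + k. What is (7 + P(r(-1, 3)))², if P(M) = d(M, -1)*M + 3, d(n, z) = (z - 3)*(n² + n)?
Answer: 532900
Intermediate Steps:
r(g, k) = k + g*k² (r(g, k) = (g*k)*k + k = g*k² + k = k + g*k²)
d(n, z) = (-3 + z)*(n + n²)
P(M) = 3 + M²*(-4 - 4*M) (P(M) = (M*(-3 - 1 - 3*M + M*(-1)))*M + 3 = (M*(-3 - 1 - 3*M - M))*M + 3 = (M*(-4 - 4*M))*M + 3 = M²*(-4 - 4*M) + 3 = 3 + M²*(-4 - 4*M))
(7 + P(r(-1, 3)))² = (7 + (3 - 4*(3*(1 - 1*3))²*(1 + 3*(1 - 1*3))))² = (7 + (3 - 4*(3*(1 - 3))²*(1 + 3*(1 - 3))))² = (7 + (3 - 4*(3*(-2))²*(1 + 3*(-2))))² = (7 + (3 - 4*(-6)²*(1 - 6)))² = (7 + (3 - 4*36*(-5)))² = (7 + (3 + 720))² = (7 + 723)² = 730² = 532900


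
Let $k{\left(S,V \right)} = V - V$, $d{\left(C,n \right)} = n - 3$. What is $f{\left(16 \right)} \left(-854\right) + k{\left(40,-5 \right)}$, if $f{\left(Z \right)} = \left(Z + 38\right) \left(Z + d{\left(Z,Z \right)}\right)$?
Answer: $-1337364$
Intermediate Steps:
$d{\left(C,n \right)} = -3 + n$
$k{\left(S,V \right)} = 0$
$f{\left(Z \right)} = \left(-3 + 2 Z\right) \left(38 + Z\right)$ ($f{\left(Z \right)} = \left(Z + 38\right) \left(Z + \left(-3 + Z\right)\right) = \left(38 + Z\right) \left(-3 + 2 Z\right) = \left(-3 + 2 Z\right) \left(38 + Z\right)$)
$f{\left(16 \right)} \left(-854\right) + k{\left(40,-5 \right)} = \left(-114 + 2 \cdot 16^{2} + 73 \cdot 16\right) \left(-854\right) + 0 = \left(-114 + 2 \cdot 256 + 1168\right) \left(-854\right) + 0 = \left(-114 + 512 + 1168\right) \left(-854\right) + 0 = 1566 \left(-854\right) + 0 = -1337364 + 0 = -1337364$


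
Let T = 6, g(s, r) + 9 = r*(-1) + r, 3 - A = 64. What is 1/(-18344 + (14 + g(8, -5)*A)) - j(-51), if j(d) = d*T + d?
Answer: 6347816/17781 ≈ 357.00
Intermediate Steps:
A = -61 (A = 3 - 1*64 = 3 - 64 = -61)
g(s, r) = -9 (g(s, r) = -9 + (r*(-1) + r) = -9 + (-r + r) = -9 + 0 = -9)
j(d) = 7*d (j(d) = d*6 + d = 6*d + d = 7*d)
1/(-18344 + (14 + g(8, -5)*A)) - j(-51) = 1/(-18344 + (14 - 9*(-61))) - 7*(-51) = 1/(-18344 + (14 + 549)) - 1*(-357) = 1/(-18344 + 563) + 357 = 1/(-17781) + 357 = -1/17781 + 357 = 6347816/17781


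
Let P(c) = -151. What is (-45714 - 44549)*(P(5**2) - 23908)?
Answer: 2171637517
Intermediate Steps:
(-45714 - 44549)*(P(5**2) - 23908) = (-45714 - 44549)*(-151 - 23908) = -90263*(-24059) = 2171637517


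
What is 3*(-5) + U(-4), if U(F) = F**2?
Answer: 1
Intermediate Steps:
3*(-5) + U(-4) = 3*(-5) + (-4)**2 = -15 + 16 = 1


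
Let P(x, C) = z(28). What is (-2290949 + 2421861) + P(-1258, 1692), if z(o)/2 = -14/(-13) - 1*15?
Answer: 1701494/13 ≈ 1.3088e+5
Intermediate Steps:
z(o) = -362/13 (z(o) = 2*(-14/(-13) - 1*15) = 2*(-14*(-1/13) - 15) = 2*(14/13 - 15) = 2*(-181/13) = -362/13)
P(x, C) = -362/13
(-2290949 + 2421861) + P(-1258, 1692) = (-2290949 + 2421861) - 362/13 = 130912 - 362/13 = 1701494/13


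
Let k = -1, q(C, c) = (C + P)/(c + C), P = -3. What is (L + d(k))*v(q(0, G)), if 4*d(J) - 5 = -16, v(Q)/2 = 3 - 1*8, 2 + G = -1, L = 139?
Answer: -2725/2 ≈ -1362.5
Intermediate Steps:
G = -3 (G = -2 - 1 = -3)
q(C, c) = (-3 + C)/(C + c) (q(C, c) = (C - 3)/(c + C) = (-3 + C)/(C + c))
v(Q) = -10 (v(Q) = 2*(3 - 1*8) = 2*(3 - 8) = 2*(-5) = -10)
d(J) = -11/4 (d(J) = 5/4 + (1/4)*(-16) = 5/4 - 4 = -11/4)
(L + d(k))*v(q(0, G)) = (139 - 11/4)*(-10) = (545/4)*(-10) = -2725/2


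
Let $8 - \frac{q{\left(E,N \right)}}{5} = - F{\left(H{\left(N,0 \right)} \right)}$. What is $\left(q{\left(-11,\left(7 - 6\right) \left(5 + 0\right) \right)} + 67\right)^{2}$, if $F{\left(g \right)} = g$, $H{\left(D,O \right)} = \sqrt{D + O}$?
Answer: $11574 + 1070 \sqrt{5} \approx 13967.0$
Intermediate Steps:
$q{\left(E,N \right)} = 40 + 5 \sqrt{N}$ ($q{\left(E,N \right)} = 40 - 5 \left(- \sqrt{N + 0}\right) = 40 - 5 \left(- \sqrt{N}\right) = 40 + 5 \sqrt{N}$)
$\left(q{\left(-11,\left(7 - 6\right) \left(5 + 0\right) \right)} + 67\right)^{2} = \left(\left(40 + 5 \sqrt{\left(7 - 6\right) \left(5 + 0\right)}\right) + 67\right)^{2} = \left(\left(40 + 5 \sqrt{1 \cdot 5}\right) + 67\right)^{2} = \left(\left(40 + 5 \sqrt{5}\right) + 67\right)^{2} = \left(107 + 5 \sqrt{5}\right)^{2}$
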